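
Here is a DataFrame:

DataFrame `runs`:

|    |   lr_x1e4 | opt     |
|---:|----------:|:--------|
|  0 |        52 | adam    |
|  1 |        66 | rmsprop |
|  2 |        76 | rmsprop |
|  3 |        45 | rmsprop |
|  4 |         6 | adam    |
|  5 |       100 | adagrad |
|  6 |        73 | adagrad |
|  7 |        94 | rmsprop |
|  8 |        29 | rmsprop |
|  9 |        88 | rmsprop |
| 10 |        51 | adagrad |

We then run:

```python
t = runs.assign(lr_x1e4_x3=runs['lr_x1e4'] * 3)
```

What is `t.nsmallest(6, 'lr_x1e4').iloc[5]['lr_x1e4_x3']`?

add column lr_x1e4_x3 = runs['lr_x1e4'] * 3:
    lr_x1e4      opt  lr_x1e4_x3
0        52     adam         156
1        66  rmsprop         198
2        76  rmsprop         228
3        45  rmsprop         135
4         6     adam          18
5       100  adagrad         300
6        73  adagrad         219
7        94  rmsprop         282
8        29  rmsprop          87
9        88  rmsprop         264
10       51  adagrad         153
take 6 rows with smallest lr_x1e4:
    lr_x1e4      opt  lr_x1e4_x3
4         6     adam          18
8        29  rmsprop          87
3        45  rmsprop         135
10       51  adagrad         153
0        52     adam         156
1        66  rmsprop         198

198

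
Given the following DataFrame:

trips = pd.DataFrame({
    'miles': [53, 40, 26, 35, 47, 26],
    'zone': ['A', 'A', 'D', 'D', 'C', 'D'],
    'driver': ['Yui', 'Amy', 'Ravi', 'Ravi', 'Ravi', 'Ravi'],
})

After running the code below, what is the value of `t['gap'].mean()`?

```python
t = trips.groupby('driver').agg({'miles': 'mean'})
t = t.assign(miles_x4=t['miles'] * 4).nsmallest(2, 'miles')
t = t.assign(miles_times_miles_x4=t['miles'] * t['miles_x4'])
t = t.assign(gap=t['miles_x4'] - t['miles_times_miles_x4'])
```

-5297.5

group by driver, mean of miles:
        miles
driver       
Amy      40.0
Ravi     33.5
Yui      53.0
add column miles_x4 = t['miles'] * 4:
        miles  miles_x4
driver                 
Amy      40.0     160.0
Ravi     33.5     134.0
Yui      53.0     212.0
take 2 rows with smallest miles:
        miles  miles_x4
driver                 
Ravi     33.5     134.0
Amy      40.0     160.0
add column miles_times_miles_x4 = t['miles'] * t['miles_x4']:
        miles  miles_x4  miles_times_miles_x4
driver                                       
Ravi     33.5     134.0                4489.0
Amy      40.0     160.0                6400.0
add column gap = t['miles_x4'] - t['miles_times_miles_x4']:
        miles  miles_x4  miles_times_miles_x4     gap
driver                                               
Ravi     33.5     134.0                4489.0 -4355.0
Amy      40.0     160.0                6400.0 -6240.0
mean of column 'gap' → -5297.5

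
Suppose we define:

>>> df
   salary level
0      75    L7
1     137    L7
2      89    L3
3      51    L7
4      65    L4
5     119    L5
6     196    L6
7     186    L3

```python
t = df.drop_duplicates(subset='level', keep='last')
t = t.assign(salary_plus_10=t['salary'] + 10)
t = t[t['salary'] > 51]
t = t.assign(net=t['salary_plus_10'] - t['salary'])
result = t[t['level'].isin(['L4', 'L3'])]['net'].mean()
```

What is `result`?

10.0

drop duplicate level (keep=last):
   salary level
3      51    L7
4      65    L4
5     119    L5
6     196    L6
7     186    L3
add column salary_plus_10 = t['salary'] + 10:
   salary level  salary_plus_10
3      51    L7              61
4      65    L4              75
5     119    L5             129
6     196    L6             206
7     186    L3             196
filter rows where salary > 51:
   salary level  salary_plus_10
4      65    L4              75
5     119    L5             129
6     196    L6             206
7     186    L3             196
add column net = t['salary_plus_10'] - t['salary']:
   salary level  salary_plus_10  net
4      65    L4              75   10
5     119    L5             129   10
6     196    L6             206   10
7     186    L3             196   10
filter rows where level in ['L4', 'L3']:
   salary level  salary_plus_10  net
4      65    L4              75   10
7     186    L3             196   10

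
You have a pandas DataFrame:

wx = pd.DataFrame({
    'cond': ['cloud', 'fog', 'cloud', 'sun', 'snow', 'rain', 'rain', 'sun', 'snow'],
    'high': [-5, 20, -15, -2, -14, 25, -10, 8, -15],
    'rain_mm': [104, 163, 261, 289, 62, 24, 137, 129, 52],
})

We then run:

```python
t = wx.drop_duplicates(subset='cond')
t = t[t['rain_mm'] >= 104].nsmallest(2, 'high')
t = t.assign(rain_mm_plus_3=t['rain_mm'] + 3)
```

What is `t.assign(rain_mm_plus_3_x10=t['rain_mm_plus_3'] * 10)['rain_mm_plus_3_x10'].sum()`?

drop duplicate cond (keep=first):
    cond  high  rain_mm
0  cloud    -5      104
1    fog    20      163
3    sun    -2      289
4   snow   -14       62
5   rain    25       24
filter rows where rain_mm >= 104:
    cond  high  rain_mm
0  cloud    -5      104
1    fog    20      163
3    sun    -2      289
take 2 rows with smallest high:
    cond  high  rain_mm
0  cloud    -5      104
3    sun    -2      289
add column rain_mm_plus_3 = t['rain_mm'] + 3:
    cond  high  rain_mm  rain_mm_plus_3
0  cloud    -5      104             107
3    sun    -2      289             292
add column rain_mm_plus_3_x10 = t['rain_mm_plus_3'] * 10:
    cond  high  rain_mm  rain_mm_plus_3  rain_mm_plus_3_x10
0  cloud    -5      104             107                1070
3    sun    -2      289             292                2920
sum of column 'rain_mm_plus_3_x10' → 3990

3990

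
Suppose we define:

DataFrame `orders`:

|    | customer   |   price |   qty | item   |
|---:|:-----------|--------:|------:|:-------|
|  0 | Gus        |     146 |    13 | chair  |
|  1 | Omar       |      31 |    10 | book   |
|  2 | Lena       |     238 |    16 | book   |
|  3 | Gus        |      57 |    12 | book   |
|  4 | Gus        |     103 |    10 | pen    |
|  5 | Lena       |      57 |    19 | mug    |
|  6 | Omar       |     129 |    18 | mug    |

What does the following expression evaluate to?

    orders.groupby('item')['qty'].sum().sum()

98

group by item, sum of qty:
item
book     38
chair    13
mug      37
pen      10
Name: qty, dtype: int64
The sum of the resulting series is 98.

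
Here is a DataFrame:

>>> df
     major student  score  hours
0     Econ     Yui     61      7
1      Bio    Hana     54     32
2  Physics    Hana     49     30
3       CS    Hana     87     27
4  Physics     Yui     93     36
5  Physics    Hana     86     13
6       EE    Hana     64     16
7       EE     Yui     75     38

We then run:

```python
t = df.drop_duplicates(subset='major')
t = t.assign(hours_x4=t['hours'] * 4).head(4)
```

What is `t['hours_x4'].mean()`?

96.0

drop duplicate major (keep=first):
     major student  score  hours
0     Econ     Yui     61      7
1      Bio    Hana     54     32
2  Physics    Hana     49     30
3       CS    Hana     87     27
6       EE    Hana     64     16
add column hours_x4 = t['hours'] * 4:
     major student  score  hours  hours_x4
0     Econ     Yui     61      7        28
1      Bio    Hana     54     32       128
2  Physics    Hana     49     30       120
3       CS    Hana     87     27       108
6       EE    Hana     64     16        64
take first 4 rows:
     major student  score  hours  hours_x4
0     Econ     Yui     61      7        28
1      Bio    Hana     54     32       128
2  Physics    Hana     49     30       120
3       CS    Hana     87     27       108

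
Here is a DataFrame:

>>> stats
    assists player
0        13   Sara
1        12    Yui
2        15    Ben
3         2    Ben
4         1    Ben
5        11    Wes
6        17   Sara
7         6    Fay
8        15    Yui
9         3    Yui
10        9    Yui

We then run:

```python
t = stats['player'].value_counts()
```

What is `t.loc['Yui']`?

value_counts of player:
player
Yui     4
Ben     3
Sara    2
Wes     1
Fay     1
Name: count, dtype: int64
The value at index 'Yui' is 4.

4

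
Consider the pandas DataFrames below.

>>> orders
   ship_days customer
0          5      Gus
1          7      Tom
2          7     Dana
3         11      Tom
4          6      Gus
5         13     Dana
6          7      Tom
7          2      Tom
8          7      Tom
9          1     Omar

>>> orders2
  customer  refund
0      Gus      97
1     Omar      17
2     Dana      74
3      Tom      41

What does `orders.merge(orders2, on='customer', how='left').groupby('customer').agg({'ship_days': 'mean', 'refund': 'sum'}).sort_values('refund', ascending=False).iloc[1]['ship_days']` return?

5.5

merge on 'customer' (how='left') → 10 rows:
   ship_days customer  refund
0          5      Gus      97
1          7      Tom      41
2          7     Dana      74
3         11      Tom      41
4          6      Gus      97
5         13     Dana      74
6          7      Tom      41
7          2      Tom      41
8          7      Tom      41
9          1     Omar      17
group by customer: mean(ship_days), sum(refund):
          ship_days  refund
customer                   
Dana           10.0     148
Gus             5.5     194
Omar            1.0      17
Tom             6.8     205
sort by refund descending:
          ship_days  refund
customer                   
Tom             6.8     205
Gus             5.5     194
Dana           10.0     148
Omar            1.0      17
value at position 1, column 'ship_days' → 5.5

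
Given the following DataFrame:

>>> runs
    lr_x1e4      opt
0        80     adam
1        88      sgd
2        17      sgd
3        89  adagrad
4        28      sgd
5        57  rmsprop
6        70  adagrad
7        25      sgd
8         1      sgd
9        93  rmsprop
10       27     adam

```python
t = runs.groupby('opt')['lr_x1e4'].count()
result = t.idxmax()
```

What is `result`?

sgd

group by opt, count of lr_x1e4:
opt
adagrad    2
adam       2
rmsprop    2
sgd        5
Name: lr_x1e4, dtype: int64
Hence sgd.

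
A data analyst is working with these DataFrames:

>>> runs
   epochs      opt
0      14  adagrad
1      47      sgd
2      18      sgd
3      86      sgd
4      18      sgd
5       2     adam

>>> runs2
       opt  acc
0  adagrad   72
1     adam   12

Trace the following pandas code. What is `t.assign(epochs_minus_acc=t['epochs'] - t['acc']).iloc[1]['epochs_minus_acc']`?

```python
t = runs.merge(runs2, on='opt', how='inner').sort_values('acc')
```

merge on 'opt' (how='inner') → 2 rows:
   epochs      opt  acc
0      14  adagrad   72
1       2     adam   12
sort by acc:
   epochs      opt  acc
1       2     adam   12
0      14  adagrad   72
add column epochs_minus_acc = t['epochs'] - t['acc']:
   epochs      opt  acc  epochs_minus_acc
1       2     adam   12               -10
0      14  adagrad   72               -58
Taking the value at position 1, column 'epochs_minus_acc' gives -58.

-58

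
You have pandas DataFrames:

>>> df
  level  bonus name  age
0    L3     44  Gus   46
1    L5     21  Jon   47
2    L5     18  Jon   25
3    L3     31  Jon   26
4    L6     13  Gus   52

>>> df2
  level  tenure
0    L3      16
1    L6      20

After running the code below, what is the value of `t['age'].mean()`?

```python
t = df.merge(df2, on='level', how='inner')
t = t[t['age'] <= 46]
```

36.0

merge on 'level' (how='inner') → 3 rows:
  level  bonus name  age  tenure
0    L3     44  Gus   46      16
1    L3     31  Jon   26      16
2    L6     13  Gus   52      20
filter rows where age <= 46:
  level  bonus name  age  tenure
0    L3     44  Gus   46      16
1    L3     31  Jon   26      16
Then the mean of column 'age': 36.0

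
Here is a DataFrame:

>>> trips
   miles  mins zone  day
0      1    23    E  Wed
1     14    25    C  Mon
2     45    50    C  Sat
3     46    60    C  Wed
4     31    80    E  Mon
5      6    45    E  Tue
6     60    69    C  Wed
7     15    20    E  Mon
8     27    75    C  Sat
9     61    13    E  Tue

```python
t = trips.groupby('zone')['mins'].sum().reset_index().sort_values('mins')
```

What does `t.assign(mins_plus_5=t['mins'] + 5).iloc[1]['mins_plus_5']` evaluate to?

284

group by zone, sum of mins:
zone
C    279
E    181
Name: mins, dtype: int64
reset_index():
  zone  mins
0    C   279
1    E   181
sort by mins:
  zone  mins
1    E   181
0    C   279
add column mins_plus_5 = t['mins'] + 5:
  zone  mins  mins_plus_5
1    E   181          186
0    C   279          284
Hence 284.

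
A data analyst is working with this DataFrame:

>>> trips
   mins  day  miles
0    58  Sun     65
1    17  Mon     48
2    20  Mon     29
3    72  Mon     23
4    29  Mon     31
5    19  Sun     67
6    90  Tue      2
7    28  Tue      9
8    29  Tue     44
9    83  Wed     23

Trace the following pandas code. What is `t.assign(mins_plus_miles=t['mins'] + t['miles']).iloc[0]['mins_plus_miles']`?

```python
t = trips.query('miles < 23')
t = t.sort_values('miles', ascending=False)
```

filter rows where miles < 23:
   mins  day  miles
6    90  Tue      2
7    28  Tue      9
sort by miles descending:
   mins  day  miles
7    28  Tue      9
6    90  Tue      2
add column mins_plus_miles = t['mins'] + t['miles']:
   mins  day  miles  mins_plus_miles
7    28  Tue      9               37
6    90  Tue      2               92
Taking the value at position 0, column 'mins_plus_miles' gives 37.

37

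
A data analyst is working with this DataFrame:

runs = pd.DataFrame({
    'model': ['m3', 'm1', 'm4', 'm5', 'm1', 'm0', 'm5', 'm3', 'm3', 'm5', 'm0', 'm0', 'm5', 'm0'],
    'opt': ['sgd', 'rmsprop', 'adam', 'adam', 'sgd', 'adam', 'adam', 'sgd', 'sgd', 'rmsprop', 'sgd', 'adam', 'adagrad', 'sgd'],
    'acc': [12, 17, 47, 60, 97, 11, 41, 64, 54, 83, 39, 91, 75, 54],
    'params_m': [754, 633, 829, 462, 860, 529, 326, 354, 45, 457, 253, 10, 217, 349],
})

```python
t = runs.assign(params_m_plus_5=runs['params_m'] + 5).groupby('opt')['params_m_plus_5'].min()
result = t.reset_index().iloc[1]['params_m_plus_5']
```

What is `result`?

15

add column params_m_plus_5 = runs['params_m'] + 5:
   model      opt  acc  params_m  params_m_plus_5
0     m3      sgd   12       754              759
1     m1  rmsprop   17       633              638
2     m4     adam   47       829              834
3     m5     adam   60       462              467
4     m1      sgd   97       860              865
5     m0     adam   11       529              534
6     m5     adam   41       326              331
7     m3      sgd   64       354              359
8     m3      sgd   54        45               50
9     m5  rmsprop   83       457              462
10    m0      sgd   39       253              258
11    m0     adam   91        10               15
12    m5  adagrad   75       217              222
13    m0      sgd   54       349              354
group by opt, min of params_m_plus_5:
opt
adagrad    222
adam        15
rmsprop    462
sgd         50
Name: params_m_plus_5, dtype: int64
reset_index():
       opt  params_m_plus_5
0  adagrad              222
1     adam               15
2  rmsprop              462
3      sgd               50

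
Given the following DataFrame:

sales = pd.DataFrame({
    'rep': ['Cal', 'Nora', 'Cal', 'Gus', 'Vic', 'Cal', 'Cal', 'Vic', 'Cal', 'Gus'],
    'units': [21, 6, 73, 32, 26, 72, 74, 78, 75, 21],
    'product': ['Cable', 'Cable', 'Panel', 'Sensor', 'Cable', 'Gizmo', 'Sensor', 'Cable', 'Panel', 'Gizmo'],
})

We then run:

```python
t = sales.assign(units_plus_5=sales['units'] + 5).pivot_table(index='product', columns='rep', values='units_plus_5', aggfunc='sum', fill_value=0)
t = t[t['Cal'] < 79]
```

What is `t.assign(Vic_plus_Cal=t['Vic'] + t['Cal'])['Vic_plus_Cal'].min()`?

77

add column units_plus_5 = sales['units'] + 5:
    rep  units product  units_plus_5
0   Cal     21   Cable            26
1  Nora      6   Cable            11
2   Cal     73   Panel            78
3   Gus     32  Sensor            37
4   Vic     26   Cable            31
5   Cal     72   Gizmo            77
6   Cal     74  Sensor            79
7   Vic     78   Cable            83
8   Cal     75   Panel            80
9   Gus     21   Gizmo            26
pivot: rows=product, cols=rep, sum(units_plus_5):
rep      Cal  Gus  Nora  Vic
product                     
Cable     26    0    11  114
Gizmo     77   26     0    0
Panel    158    0     0    0
Sensor    79   37     0    0
filter rows where Cal < 79:
rep      Cal  Gus  Nora  Vic
product                     
Cable     26    0    11  114
Gizmo     77   26     0    0
add column Vic_plus_Cal = t['Vic'] + t['Cal']:
rep      Cal  Gus  Nora  Vic  Vic_plus_Cal
product                                   
Cable     26    0    11  114           140
Gizmo     77   26     0    0            77
The min of column 'Vic_plus_Cal' is 77.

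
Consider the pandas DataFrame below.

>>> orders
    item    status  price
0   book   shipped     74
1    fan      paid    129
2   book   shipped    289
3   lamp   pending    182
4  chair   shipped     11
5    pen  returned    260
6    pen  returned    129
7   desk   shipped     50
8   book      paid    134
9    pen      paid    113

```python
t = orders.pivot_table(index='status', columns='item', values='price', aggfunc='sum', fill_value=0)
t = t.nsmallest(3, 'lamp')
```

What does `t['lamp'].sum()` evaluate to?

0

pivot: rows=status, cols=item, sum(price):
item      book  chair  desk  fan  lamp  pen
status                                     
paid       134      0     0  129     0  113
pending      0      0     0    0   182    0
returned     0      0     0    0     0  389
shipped    363     11    50    0     0    0
take 3 rows with smallest lamp:
item      book  chair  desk  fan  lamp  pen
status                                     
paid       134      0     0  129     0  113
returned     0      0     0    0     0  389
shipped    363     11    50    0     0    0
So sum() = 0.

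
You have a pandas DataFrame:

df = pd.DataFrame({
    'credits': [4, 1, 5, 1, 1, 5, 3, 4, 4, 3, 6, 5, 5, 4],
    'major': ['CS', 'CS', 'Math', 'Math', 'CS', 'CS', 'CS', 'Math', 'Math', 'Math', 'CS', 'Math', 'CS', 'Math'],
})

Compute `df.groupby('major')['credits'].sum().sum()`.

group by major, sum of credits:
major
CS      25
Math    26
Name: credits, dtype: int64

51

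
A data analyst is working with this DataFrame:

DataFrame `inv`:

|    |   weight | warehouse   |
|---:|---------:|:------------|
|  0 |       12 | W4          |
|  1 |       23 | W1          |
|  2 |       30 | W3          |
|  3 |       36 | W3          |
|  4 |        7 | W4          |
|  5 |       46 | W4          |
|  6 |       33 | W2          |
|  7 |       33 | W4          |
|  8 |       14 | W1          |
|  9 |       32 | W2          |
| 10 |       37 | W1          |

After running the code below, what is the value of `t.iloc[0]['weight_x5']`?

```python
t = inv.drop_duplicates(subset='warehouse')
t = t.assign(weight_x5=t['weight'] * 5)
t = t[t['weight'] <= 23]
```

drop duplicate warehouse (keep=first):
   weight warehouse
0      12        W4
1      23        W1
2      30        W3
6      33        W2
add column weight_x5 = t['weight'] * 5:
   weight warehouse  weight_x5
0      12        W4         60
1      23        W1        115
2      30        W3        150
6      33        W2        165
filter rows where weight <= 23:
   weight warehouse  weight_x5
0      12        W4         60
1      23        W1        115
The value at position 0, column 'weight_x5' is 60.

60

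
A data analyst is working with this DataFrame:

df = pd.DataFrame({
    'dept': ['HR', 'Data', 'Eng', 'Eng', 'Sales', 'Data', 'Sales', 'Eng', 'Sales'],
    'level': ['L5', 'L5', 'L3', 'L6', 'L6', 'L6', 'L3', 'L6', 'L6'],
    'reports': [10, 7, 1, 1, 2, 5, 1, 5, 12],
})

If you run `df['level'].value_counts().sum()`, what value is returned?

value_counts of level:
level
L6    5
L5    2
L3    2
Name: count, dtype: int64
Then the sum of the resulting series: 9

9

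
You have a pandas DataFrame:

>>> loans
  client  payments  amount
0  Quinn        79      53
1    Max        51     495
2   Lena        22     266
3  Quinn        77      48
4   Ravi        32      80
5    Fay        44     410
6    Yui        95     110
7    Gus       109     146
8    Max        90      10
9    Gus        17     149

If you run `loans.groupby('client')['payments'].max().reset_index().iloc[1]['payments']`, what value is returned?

group by client, max of payments:
client
Fay       44
Gus      109
Lena      22
Max       90
Quinn     79
Ravi      32
Yui       95
Name: payments, dtype: int64
reset_index():
  client  payments
0    Fay        44
1    Gus       109
2   Lena        22
3    Max        90
4  Quinn        79
5   Ravi        32
6    Yui        95
Then the value at position 1, column 'payments': 109

109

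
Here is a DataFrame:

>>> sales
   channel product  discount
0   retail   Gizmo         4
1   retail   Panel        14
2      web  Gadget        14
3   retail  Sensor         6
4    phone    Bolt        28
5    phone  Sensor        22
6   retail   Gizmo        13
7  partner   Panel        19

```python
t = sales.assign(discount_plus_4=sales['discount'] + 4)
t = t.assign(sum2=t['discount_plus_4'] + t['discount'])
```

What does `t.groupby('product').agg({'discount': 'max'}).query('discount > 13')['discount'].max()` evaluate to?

28

add column discount_plus_4 = sales['discount'] + 4:
   channel product  discount  discount_plus_4
0   retail   Gizmo         4                8
1   retail   Panel        14               18
2      web  Gadget        14               18
3   retail  Sensor         6               10
4    phone    Bolt        28               32
5    phone  Sensor        22               26
6   retail   Gizmo        13               17
7  partner   Panel        19               23
add column sum2 = t['discount_plus_4'] + t['discount']:
   channel product  discount  discount_plus_4  sum2
0   retail   Gizmo         4                8    12
1   retail   Panel        14               18    32
2      web  Gadget        14               18    32
3   retail  Sensor         6               10    16
4    phone    Bolt        28               32    60
5    phone  Sensor        22               26    48
6   retail   Gizmo        13               17    30
7  partner   Panel        19               23    42
group by product, max of discount:
         discount
product          
Bolt           28
Gadget         14
Gizmo          13
Panel          19
Sensor         22
filter rows where discount > 13:
         discount
product          
Bolt           28
Gadget         14
Panel          19
Sensor         22
Then the max of column 'discount': 28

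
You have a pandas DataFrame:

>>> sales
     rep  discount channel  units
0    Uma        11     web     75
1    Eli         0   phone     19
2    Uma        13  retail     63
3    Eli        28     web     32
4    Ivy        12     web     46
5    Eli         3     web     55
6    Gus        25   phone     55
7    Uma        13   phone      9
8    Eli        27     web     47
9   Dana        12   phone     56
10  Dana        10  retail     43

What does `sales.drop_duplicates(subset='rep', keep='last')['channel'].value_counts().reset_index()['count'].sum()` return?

5

drop duplicate rep (keep=last):
     rep  discount channel  units
4    Ivy        12     web     46
6    Gus        25   phone     55
7    Uma        13   phone      9
8    Eli        27     web     47
10  Dana        10  retail     43
value_counts of channel:
channel
web       2
phone     2
retail    1
Name: count, dtype: int64
reset_index():
  channel  count
0     web      2
1   phone      2
2  retail      1
The sum of column 'count' is 5.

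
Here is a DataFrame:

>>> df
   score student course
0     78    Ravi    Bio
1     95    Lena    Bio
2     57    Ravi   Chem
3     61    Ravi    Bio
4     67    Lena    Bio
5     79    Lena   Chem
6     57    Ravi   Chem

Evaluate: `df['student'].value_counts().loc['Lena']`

3

value_counts of student:
student
Ravi    4
Lena    3
Name: count, dtype: int64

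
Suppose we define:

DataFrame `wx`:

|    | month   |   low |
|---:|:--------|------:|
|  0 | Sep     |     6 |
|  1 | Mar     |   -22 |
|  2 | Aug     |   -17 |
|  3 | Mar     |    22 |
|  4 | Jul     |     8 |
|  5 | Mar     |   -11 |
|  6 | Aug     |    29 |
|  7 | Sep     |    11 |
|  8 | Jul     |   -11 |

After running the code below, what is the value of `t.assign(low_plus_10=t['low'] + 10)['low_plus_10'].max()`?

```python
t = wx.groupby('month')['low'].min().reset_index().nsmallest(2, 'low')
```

-7

group by month, min of low:
month
Aug   -17
Jul   -11
Mar   -22
Sep     6
Name: low, dtype: int64
reset_index():
  month  low
0   Aug  -17
1   Jul  -11
2   Mar  -22
3   Sep    6
take 2 rows with smallest low:
  month  low
2   Mar  -22
0   Aug  -17
add column low_plus_10 = t['low'] + 10:
  month  low  low_plus_10
2   Mar  -22          -12
0   Aug  -17           -7
max of column 'low_plus_10' → -7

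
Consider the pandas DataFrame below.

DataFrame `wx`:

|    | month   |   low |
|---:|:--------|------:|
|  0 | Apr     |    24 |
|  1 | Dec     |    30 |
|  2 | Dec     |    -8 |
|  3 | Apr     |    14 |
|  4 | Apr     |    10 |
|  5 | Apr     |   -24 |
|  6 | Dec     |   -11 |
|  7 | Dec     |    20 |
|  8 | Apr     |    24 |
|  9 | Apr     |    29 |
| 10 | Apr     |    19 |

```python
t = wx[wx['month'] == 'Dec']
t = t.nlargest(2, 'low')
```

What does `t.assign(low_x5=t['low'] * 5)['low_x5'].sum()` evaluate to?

250

filter rows where month == 'Dec':
  month  low
1   Dec   30
2   Dec   -8
6   Dec  -11
7   Dec   20
take 2 rows with largest low:
  month  low
1   Dec   30
7   Dec   20
add column low_x5 = t['low'] * 5:
  month  low  low_x5
1   Dec   30     150
7   Dec   20     100
Then the sum of column 'low_x5': 250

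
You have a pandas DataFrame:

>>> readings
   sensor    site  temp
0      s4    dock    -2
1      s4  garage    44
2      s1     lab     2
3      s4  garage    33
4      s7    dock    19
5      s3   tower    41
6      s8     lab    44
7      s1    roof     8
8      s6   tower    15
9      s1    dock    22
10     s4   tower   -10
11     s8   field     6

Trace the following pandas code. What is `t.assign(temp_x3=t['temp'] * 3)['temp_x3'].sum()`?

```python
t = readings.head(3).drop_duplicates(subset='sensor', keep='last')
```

take first 3 rows:
  sensor    site  temp
0     s4    dock    -2
1     s4  garage    44
2     s1     lab     2
drop duplicate sensor (keep=last):
  sensor    site  temp
1     s4  garage    44
2     s1     lab     2
add column temp_x3 = t['temp'] * 3:
  sensor    site  temp  temp_x3
1     s4  garage    44      132
2     s1     lab     2        6

138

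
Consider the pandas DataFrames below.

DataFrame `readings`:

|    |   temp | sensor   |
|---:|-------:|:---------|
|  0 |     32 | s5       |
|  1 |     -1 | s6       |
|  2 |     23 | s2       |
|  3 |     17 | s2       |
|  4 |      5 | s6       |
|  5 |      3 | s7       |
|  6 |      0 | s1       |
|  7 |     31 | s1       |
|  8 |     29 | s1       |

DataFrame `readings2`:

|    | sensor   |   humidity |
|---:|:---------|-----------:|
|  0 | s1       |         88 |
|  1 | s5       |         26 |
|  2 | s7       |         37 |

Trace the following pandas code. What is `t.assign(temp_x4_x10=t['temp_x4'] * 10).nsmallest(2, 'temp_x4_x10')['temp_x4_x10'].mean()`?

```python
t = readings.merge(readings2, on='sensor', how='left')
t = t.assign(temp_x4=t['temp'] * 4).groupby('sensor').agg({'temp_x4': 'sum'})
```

merge on 'sensor' (how='left') → 9 rows:
   temp sensor  humidity
0    32     s5      26.0
1    -1     s6       NaN
2    23     s2       NaN
3    17     s2       NaN
4     5     s6       NaN
5     3     s7      37.0
6     0     s1      88.0
7    31     s1      88.0
8    29     s1      88.0
add column temp_x4 = t['temp'] * 4:
   temp sensor  humidity  temp_x4
0    32     s5      26.0      128
1    -1     s6       NaN       -4
2    23     s2       NaN       92
3    17     s2       NaN       68
4     5     s6       NaN       20
5     3     s7      37.0       12
6     0     s1      88.0        0
7    31     s1      88.0      124
8    29     s1      88.0      116
group by sensor, sum of temp_x4:
        temp_x4
sensor         
s1          240
s2          160
s5          128
s6           16
s7           12
add column temp_x4_x10 = t['temp_x4'] * 10:
        temp_x4  temp_x4_x10
sensor                      
s1          240         2400
s2          160         1600
s5          128         1280
s6           16          160
s7           12          120
take 2 rows with smallest temp_x4_x10:
        temp_x4  temp_x4_x10
sensor                      
s7           12          120
s6           16          160
Taking the mean of column 'temp_x4_x10' gives 140.0.

140.0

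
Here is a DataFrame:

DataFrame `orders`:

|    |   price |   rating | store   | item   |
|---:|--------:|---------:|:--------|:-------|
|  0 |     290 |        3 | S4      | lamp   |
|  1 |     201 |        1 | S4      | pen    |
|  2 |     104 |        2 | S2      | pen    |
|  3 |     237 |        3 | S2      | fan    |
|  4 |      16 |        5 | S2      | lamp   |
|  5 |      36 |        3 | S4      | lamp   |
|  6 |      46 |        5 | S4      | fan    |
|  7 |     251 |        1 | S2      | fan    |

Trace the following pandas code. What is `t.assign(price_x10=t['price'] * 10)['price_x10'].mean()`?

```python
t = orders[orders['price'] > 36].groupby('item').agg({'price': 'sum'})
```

3763.33333333

filter rows where price > 36:
   price  rating store  item
0    290       3    S4  lamp
1    201       1    S4   pen
2    104       2    S2   pen
3    237       3    S2   fan
6     46       5    S4   fan
7    251       1    S2   fan
group by item, sum of price:
      price
item       
fan     534
lamp    290
pen     305
add column price_x10 = t['price'] * 10:
      price  price_x10
item                  
fan     534       5340
lamp    290       2900
pen     305       3050
So mean() = 3763.33333333.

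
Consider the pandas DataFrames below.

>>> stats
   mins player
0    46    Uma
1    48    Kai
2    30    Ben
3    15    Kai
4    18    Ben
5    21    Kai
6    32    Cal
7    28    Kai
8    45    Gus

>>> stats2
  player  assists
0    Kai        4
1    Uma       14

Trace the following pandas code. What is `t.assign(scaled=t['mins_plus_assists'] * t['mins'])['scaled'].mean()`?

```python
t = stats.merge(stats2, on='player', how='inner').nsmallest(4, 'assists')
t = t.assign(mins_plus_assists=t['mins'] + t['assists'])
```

merge on 'player' (how='inner') → 5 rows:
   mins player  assists
0    46    Uma       14
1    48    Kai        4
2    15    Kai        4
3    21    Kai        4
4    28    Kai        4
take 4 rows with smallest assists:
   mins player  assists
1    48    Kai        4
2    15    Kai        4
3    21    Kai        4
4    28    Kai        4
add column mins_plus_assists = t['mins'] + t['assists']:
   mins player  assists  mins_plus_assists
1    48    Kai        4                 52
2    15    Kai        4                 19
3    21    Kai        4                 25
4    28    Kai        4                 32
add column scaled = t['mins_plus_assists'] * t['mins']:
   mins player  assists  mins_plus_assists  scaled
1    48    Kai        4                 52    2496
2    15    Kai        4                 19     285
3    21    Kai        4                 25     525
4    28    Kai        4                 32     896

1050.5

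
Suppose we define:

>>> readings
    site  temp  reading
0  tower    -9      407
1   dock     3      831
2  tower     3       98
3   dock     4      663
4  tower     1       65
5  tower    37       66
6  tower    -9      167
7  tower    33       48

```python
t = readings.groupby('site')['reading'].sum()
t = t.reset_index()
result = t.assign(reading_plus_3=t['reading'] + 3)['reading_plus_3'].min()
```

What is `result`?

854

group by site, sum of reading:
site
dock     1494
tower     851
Name: reading, dtype: int64
reset_index():
    site  reading
0   dock     1494
1  tower      851
add column reading_plus_3 = t['reading'] + 3:
    site  reading  reading_plus_3
0   dock     1494            1497
1  tower      851             854
min of column 'reading_plus_3' → 854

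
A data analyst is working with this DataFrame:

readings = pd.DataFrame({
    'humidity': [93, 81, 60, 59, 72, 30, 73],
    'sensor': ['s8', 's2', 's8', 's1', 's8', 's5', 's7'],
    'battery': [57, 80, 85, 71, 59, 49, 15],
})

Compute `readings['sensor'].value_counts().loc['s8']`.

value_counts of sensor:
sensor
s8    3
s2    1
s1    1
s5    1
s7    1
Name: count, dtype: int64
Finally, value at index 's8' = 3.

3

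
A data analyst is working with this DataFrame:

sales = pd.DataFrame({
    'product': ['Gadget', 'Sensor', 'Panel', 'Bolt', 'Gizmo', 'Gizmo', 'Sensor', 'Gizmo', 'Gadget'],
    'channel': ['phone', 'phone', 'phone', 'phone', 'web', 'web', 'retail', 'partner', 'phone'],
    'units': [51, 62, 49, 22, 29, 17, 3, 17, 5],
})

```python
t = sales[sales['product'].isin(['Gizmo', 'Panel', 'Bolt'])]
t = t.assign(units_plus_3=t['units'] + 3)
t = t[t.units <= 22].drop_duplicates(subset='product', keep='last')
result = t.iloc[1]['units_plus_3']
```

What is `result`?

20

filter rows where product in ['Gizmo', 'Panel', 'Bolt']:
  product  channel  units
2   Panel    phone     49
3    Bolt    phone     22
4   Gizmo      web     29
5   Gizmo      web     17
7   Gizmo  partner     17
add column units_plus_3 = t['units'] + 3:
  product  channel  units  units_plus_3
2   Panel    phone     49            52
3    Bolt    phone     22            25
4   Gizmo      web     29            32
5   Gizmo      web     17            20
7   Gizmo  partner     17            20
filter rows where units <= 22:
  product  channel  units  units_plus_3
3    Bolt    phone     22            25
5   Gizmo      web     17            20
7   Gizmo  partner     17            20
drop duplicate product (keep=last):
  product  channel  units  units_plus_3
3    Bolt    phone     22            25
7   Gizmo  partner     17            20
Reading off the value at position 1, column 'units_plus_3', we get 20.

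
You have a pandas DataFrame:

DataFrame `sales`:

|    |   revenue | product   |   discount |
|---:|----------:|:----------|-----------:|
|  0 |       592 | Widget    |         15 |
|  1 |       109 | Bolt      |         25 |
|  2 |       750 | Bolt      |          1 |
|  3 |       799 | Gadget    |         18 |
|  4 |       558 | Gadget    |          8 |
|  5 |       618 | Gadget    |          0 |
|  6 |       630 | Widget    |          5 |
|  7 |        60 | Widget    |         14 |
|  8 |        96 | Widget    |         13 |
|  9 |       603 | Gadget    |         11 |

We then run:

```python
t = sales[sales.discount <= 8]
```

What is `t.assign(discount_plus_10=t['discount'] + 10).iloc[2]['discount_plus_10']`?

10

filter rows where discount <= 8:
   revenue product  discount
2      750    Bolt         1
4      558  Gadget         8
5      618  Gadget         0
6      630  Widget         5
add column discount_plus_10 = t['discount'] + 10:
   revenue product  discount  discount_plus_10
2      750    Bolt         1                11
4      558  Gadget         8                18
5      618  Gadget         0                10
6      630  Widget         5                15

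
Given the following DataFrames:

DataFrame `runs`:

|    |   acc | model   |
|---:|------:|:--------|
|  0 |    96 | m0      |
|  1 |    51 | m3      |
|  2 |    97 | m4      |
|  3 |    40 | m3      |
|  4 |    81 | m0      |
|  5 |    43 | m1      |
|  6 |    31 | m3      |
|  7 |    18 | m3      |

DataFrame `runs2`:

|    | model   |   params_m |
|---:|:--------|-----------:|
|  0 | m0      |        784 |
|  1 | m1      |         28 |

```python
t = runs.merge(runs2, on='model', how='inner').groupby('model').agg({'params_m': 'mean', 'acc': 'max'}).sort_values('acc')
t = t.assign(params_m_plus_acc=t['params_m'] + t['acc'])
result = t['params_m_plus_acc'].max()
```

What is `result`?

merge on 'model' (how='inner') → 3 rows:
   acc model  params_m
0   96    m0       784
1   81    m0       784
2   43    m1        28
group by model: mean(params_m), max(acc):
       params_m  acc
model               
m0        784.0   96
m1         28.0   43
sort by acc:
       params_m  acc
model               
m1         28.0   43
m0        784.0   96
add column params_m_plus_acc = t['params_m'] + t['acc']:
       params_m  acc  params_m_plus_acc
model                                  
m1         28.0   43               71.0
m0        784.0   96              880.0
max of column 'params_m_plus_acc' → 880.0

880.0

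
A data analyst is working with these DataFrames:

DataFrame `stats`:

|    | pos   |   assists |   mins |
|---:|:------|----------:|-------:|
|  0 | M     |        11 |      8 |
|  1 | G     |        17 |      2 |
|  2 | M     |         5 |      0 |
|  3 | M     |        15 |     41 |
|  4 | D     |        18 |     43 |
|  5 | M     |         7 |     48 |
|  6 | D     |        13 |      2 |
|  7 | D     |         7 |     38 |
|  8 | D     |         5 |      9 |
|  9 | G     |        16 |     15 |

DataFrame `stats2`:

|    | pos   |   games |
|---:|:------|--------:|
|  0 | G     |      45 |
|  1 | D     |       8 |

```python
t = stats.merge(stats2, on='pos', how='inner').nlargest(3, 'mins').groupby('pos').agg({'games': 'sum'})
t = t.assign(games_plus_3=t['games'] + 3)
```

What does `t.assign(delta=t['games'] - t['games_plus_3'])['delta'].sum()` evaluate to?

merge on 'pos' (how='inner') → 6 rows:
  pos  assists  mins  games
0   G       17     2     45
1   D       18    43      8
2   D       13     2      8
3   D        7    38      8
4   D        5     9      8
5   G       16    15     45
take 3 rows with largest mins:
  pos  assists  mins  games
1   D       18    43      8
3   D        7    38      8
5   G       16    15     45
group by pos, sum of games:
     games
pos       
D       16
G       45
add column games_plus_3 = t['games'] + 3:
     games  games_plus_3
pos                     
D       16            19
G       45            48
add column delta = t['games'] - t['games_plus_3']:
     games  games_plus_3  delta
pos                            
D       16            19     -3
G       45            48     -3
Taking the sum of column 'delta' gives -6.

-6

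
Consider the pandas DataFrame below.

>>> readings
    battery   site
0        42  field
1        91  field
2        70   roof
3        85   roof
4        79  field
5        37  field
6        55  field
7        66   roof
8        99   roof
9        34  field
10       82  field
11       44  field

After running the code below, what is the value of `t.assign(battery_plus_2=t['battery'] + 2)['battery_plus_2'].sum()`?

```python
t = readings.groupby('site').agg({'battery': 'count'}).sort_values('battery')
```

group by site, count of battery:
       battery
site          
field        8
roof         4
sort by battery:
       battery
site          
roof         4
field        8
add column battery_plus_2 = t['battery'] + 2:
       battery  battery_plus_2
site                          
roof         4               6
field        8              10
Finally, sum of column 'battery_plus_2' = 16.

16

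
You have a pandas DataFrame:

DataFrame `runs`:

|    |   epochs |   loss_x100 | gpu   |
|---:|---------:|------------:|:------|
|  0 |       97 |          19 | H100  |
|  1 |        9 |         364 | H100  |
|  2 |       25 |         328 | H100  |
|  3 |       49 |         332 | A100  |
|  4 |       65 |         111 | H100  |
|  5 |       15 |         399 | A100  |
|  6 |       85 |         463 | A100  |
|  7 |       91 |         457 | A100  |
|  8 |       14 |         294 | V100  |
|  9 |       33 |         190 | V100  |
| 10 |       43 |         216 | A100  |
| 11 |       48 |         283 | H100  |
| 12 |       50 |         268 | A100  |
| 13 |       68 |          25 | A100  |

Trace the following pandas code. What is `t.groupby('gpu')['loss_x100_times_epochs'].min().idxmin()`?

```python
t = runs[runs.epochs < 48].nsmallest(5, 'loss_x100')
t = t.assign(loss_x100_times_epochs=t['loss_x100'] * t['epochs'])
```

H100

filter rows where epochs < 48:
    epochs  loss_x100   gpu
1        9        364  H100
2       25        328  H100
5       15        399  A100
8       14        294  V100
9       33        190  V100
10      43        216  A100
take 5 rows with smallest loss_x100:
    epochs  loss_x100   gpu
9       33        190  V100
10      43        216  A100
8       14        294  V100
2       25        328  H100
1        9        364  H100
add column loss_x100_times_epochs = t['loss_x100'] * t['epochs']:
    epochs  loss_x100   gpu  loss_x100_times_epochs
9       33        190  V100                    6270
10      43        216  A100                    9288
8       14        294  V100                    4116
2       25        328  H100                    8200
1        9        364  H100                    3276
group by gpu, min of loss_x100_times_epochs:
gpu
A100    9288
H100    3276
V100    4116
Name: loss_x100_times_epochs, dtype: int64
Taking the label with the smallest value gives H100.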